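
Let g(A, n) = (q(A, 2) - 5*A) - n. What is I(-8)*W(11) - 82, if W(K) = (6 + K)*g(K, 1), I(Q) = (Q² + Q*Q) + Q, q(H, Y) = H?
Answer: -91882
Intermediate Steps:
I(Q) = Q + 2*Q² (I(Q) = (Q² + Q²) + Q = 2*Q² + Q = Q + 2*Q²)
g(A, n) = -n - 4*A (g(A, n) = (A - 5*A) - n = -4*A - n = -n - 4*A)
W(K) = (-1 - 4*K)*(6 + K) (W(K) = (6 + K)*(-1*1 - 4*K) = (6 + K)*(-1 - 4*K) = (-1 - 4*K)*(6 + K))
I(-8)*W(11) - 82 = (-8*(1 + 2*(-8)))*(-(1 + 4*11)*(6 + 11)) - 82 = (-8*(1 - 16))*(-1*(1 + 44)*17) - 82 = (-8*(-15))*(-1*45*17) - 82 = 120*(-765) - 82 = -91800 - 82 = -91882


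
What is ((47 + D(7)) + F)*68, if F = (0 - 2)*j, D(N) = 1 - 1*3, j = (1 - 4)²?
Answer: 1836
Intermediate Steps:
j = 9 (j = (-3)² = 9)
D(N) = -2 (D(N) = 1 - 3 = -2)
F = -18 (F = (0 - 2)*9 = -2*9 = -18)
((47 + D(7)) + F)*68 = ((47 - 2) - 18)*68 = (45 - 18)*68 = 27*68 = 1836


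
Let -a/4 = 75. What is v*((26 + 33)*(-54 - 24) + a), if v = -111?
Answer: 544122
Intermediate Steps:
a = -300 (a = -4*75 = -300)
v*((26 + 33)*(-54 - 24) + a) = -111*((26 + 33)*(-54 - 24) - 300) = -111*(59*(-78) - 300) = -111*(-4602 - 300) = -111*(-4902) = 544122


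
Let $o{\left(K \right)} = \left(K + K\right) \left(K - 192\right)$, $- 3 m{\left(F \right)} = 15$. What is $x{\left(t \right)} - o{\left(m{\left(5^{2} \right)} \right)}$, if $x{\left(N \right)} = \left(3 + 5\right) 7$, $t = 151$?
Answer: $-1914$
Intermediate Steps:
$m{\left(F \right)} = -5$ ($m{\left(F \right)} = \left(- \frac{1}{3}\right) 15 = -5$)
$x{\left(N \right)} = 56$ ($x{\left(N \right)} = 8 \cdot 7 = 56$)
$o{\left(K \right)} = 2 K \left(-192 + K\right)$
$x{\left(t \right)} - o{\left(m{\left(5^{2} \right)} \right)} = 56 - 2 \left(-5\right) \left(-192 - 5\right) = 56 - 2 \left(-5\right) \left(-197\right) = 56 - 1970 = -1914$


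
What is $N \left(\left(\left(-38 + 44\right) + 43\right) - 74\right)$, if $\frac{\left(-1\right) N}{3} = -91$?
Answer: $-6825$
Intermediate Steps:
$N = 273$ ($N = \left(-3\right) \left(-91\right) = 273$)
$N \left(\left(\left(-38 + 44\right) + 43\right) - 74\right) = 273 \left(\left(\left(-38 + 44\right) + 43\right) - 74\right) = 273 \left(\left(6 + 43\right) - 74\right) = 273 \left(49 - 74\right) = 273 \left(-25\right) = -6825$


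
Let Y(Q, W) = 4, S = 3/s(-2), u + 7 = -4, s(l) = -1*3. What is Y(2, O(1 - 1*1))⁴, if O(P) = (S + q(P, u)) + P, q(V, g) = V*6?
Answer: 256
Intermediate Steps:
s(l) = -3
u = -11 (u = -7 - 4 = -11)
q(V, g) = 6*V
S = -1 (S = 3/(-3) = 3*(-⅓) = -1)
O(P) = -1 + 7*P (O(P) = (-1 + 6*P) + P = -1 + 7*P)
Y(2, O(1 - 1*1))⁴ = 4⁴ = 256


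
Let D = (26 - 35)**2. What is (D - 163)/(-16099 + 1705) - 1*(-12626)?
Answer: 90869363/7197 ≈ 12626.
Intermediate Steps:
D = 81 (D = (-9)**2 = 81)
(D - 163)/(-16099 + 1705) - 1*(-12626) = (81 - 163)/(-16099 + 1705) - 1*(-12626) = -82/(-14394) + 12626 = -82*(-1/14394) + 12626 = 41/7197 + 12626 = 90869363/7197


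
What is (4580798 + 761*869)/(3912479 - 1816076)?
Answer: 1747369/698801 ≈ 2.5005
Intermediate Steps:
(4580798 + 761*869)/(3912479 - 1816076) = (4580798 + 661309)/2096403 = 5242107*(1/2096403) = 1747369/698801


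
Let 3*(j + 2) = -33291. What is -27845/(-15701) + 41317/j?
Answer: -339666562/174265399 ≈ -1.9491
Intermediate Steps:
j = -11099 (j = -2 + (⅓)*(-33291) = -2 - 11097 = -11099)
-27845/(-15701) + 41317/j = -27845/(-15701) + 41317/(-11099) = -27845*(-1/15701) + 41317*(-1/11099) = 27845/15701 - 41317/11099 = -339666562/174265399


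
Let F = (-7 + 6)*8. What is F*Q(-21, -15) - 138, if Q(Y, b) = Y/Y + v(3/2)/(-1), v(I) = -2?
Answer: -162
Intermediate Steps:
F = -8 (F = -1*8 = -8)
Q(Y, b) = 3 (Q(Y, b) = Y/Y - 2/(-1) = 1 - 2*(-1) = 1 + 2 = 3)
F*Q(-21, -15) - 138 = -8*3 - 138 = -24 - 138 = -162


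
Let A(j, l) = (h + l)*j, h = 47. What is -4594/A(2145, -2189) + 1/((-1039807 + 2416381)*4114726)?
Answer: 56323482397733/56330715921660180 ≈ 0.00099987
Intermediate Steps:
A(j, l) = j*(47 + l) (A(j, l) = (47 + l)*j = j*(47 + l))
-4594/A(2145, -2189) + 1/((-1039807 + 2416381)*4114726) = -4594*1/(2145*(47 - 2189)) + 1/((-1039807 + 2416381)*4114726) = -4594/(2145*(-2142)) + (1/4114726)/1376574 = -4594/(-4594590) + (1/1376574)*(1/4114726) = -4594*(-1/4594590) + 1/5664224828724 = 2297/2297295 + 1/5664224828724 = 56323482397733/56330715921660180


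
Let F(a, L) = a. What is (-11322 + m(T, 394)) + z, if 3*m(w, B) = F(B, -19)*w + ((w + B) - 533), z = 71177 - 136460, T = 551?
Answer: -4103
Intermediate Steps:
z = -65283
m(w, B) = -533/3 + B/3 + w/3 + B*w/3 (m(w, B) = (B*w + ((w + B) - 533))/3 = (B*w + ((B + w) - 533))/3 = (B*w + (-533 + B + w))/3 = (-533 + B + w + B*w)/3 = -533/3 + B/3 + w/3 + B*w/3)
(-11322 + m(T, 394)) + z = (-11322 + (-533/3 + (1/3)*394 + (1/3)*551 + (1/3)*394*551)) - 65283 = (-11322 + (-533/3 + 394/3 + 551/3 + 217094/3)) - 65283 = (-11322 + 72502) - 65283 = 61180 - 65283 = -4103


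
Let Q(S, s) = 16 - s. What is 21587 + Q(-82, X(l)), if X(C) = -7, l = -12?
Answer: 21610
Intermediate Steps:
21587 + Q(-82, X(l)) = 21587 + (16 - 1*(-7)) = 21587 + (16 + 7) = 21587 + 23 = 21610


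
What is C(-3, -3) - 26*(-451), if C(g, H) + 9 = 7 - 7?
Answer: 11717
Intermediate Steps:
C(g, H) = -9 (C(g, H) = -9 + (7 - 7) = -9 + 0 = -9)
C(-3, -3) - 26*(-451) = -9 - 26*(-451) = -9 + 11726 = 11717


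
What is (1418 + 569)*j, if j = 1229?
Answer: 2442023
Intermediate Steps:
(1418 + 569)*j = (1418 + 569)*1229 = 1987*1229 = 2442023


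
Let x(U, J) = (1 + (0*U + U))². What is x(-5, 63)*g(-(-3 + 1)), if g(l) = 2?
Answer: 32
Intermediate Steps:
x(U, J) = (1 + U)² (x(U, J) = (1 + (0 + U))² = (1 + U)²)
x(-5, 63)*g(-(-3 + 1)) = (1 - 5)²*2 = (-4)²*2 = 16*2 = 32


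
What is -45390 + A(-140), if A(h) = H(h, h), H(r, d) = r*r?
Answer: -25790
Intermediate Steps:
H(r, d) = r²
A(h) = h²
-45390 + A(-140) = -45390 + (-140)² = -45390 + 19600 = -25790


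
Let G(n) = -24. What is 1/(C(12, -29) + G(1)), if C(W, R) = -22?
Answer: -1/46 ≈ -0.021739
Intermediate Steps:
1/(C(12, -29) + G(1)) = 1/(-22 - 24) = 1/(-46) = -1/46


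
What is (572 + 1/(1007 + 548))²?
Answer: 791140870521/2418025 ≈ 3.2718e+5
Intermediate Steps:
(572 + 1/(1007 + 548))² = (572 + 1/1555)² = (889461/1555)² = 791140870521/2418025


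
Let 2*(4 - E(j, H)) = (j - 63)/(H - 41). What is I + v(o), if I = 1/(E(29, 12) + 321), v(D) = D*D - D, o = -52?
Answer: 25928477/9408 ≈ 2756.0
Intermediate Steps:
E(j, H) = 4 - (-63 + j)/(2*(-41 + H)) (E(j, H) = 4 - (j - 63)/(2*(H - 41)) = 4 - (-63 + j)/(2*(-41 + H)))
v(D) = D**2 - D
I = 29/9408 (I = 1/((-265 - 1*29 + 8*12)/(2*(-41 + 12)) + 321) = 1/((1/2)*(-265 - 29 + 96)/(-29) + 321) = 1/((1/2)*(-1/29)*(-198) + 321) = 1/(99/29 + 321) = 1/(9408/29) = 29/9408 ≈ 0.0030825)
I + v(o) = 29/9408 - 52*(-1 - 52) = 29/9408 - 52*(-53) = 29/9408 + 2756 = 25928477/9408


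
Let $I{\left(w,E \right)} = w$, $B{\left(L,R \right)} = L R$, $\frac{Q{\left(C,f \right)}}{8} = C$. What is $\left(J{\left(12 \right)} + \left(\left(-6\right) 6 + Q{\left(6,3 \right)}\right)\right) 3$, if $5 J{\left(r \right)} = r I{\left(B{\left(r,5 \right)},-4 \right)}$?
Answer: $468$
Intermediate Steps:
$Q{\left(C,f \right)} = 8 C$
$J{\left(r \right)} = r^{2}$ ($J{\left(r \right)} = \frac{r r 5}{5} = \frac{r 5 r}{5} = \frac{5 r^{2}}{5} = r^{2}$)
$\left(J{\left(12 \right)} + \left(\left(-6\right) 6 + Q{\left(6,3 \right)}\right)\right) 3 = \left(12^{2} + \left(\left(-6\right) 6 + 8 \cdot 6\right)\right) 3 = \left(144 + \left(-36 + 48\right)\right) 3 = \left(144 + 12\right) 3 = 156 \cdot 3 = 468$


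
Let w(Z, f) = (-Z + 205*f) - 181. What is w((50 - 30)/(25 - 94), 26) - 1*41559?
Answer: -2512270/69 ≈ -36410.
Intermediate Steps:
w(Z, f) = -181 - Z + 205*f
w((50 - 30)/(25 - 94), 26) - 1*41559 = (-181 - (50 - 30)/(25 - 94) + 205*26) - 1*41559 = (-181 - 20/(-69) + 5330) - 41559 = (-181 - 20*(-1)/69 + 5330) - 41559 = (-181 - 1*(-20/69) + 5330) - 41559 = (-181 + 20/69 + 5330) - 41559 = 355301/69 - 41559 = -2512270/69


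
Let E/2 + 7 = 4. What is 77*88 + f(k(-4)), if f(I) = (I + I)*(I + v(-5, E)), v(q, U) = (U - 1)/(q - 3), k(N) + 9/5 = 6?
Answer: 681863/100 ≈ 6818.6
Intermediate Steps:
E = -6 (E = -14 + 2*4 = -14 + 8 = -6)
k(N) = 21/5 (k(N) = -9/5 + 6 = 21/5)
v(q, U) = (-1 + U)/(-3 + q)
f(I) = 2*I*(7/8 + I) (f(I) = (I + I)*(I + (-1 - 6)/(-3 - 5)) = (2*I)*(I - 7/(-8)) = (2*I)*(I - 1/8*(-7)) = (2*I)*(I + 7/8) = (2*I)*(7/8 + I) = 2*I*(7/8 + I))
77*88 + f(k(-4)) = 77*88 + (1/4)*(21/5)*(7 + 8*(21/5)) = 6776 + (1/4)*(21/5)*(7 + 168/5) = 6776 + (1/4)*(21/5)*(203/5) = 6776 + 4263/100 = 681863/100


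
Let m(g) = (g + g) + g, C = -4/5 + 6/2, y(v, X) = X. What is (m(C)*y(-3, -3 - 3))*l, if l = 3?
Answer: -594/5 ≈ -118.80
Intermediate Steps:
C = 11/5 (C = -4*⅕ + 6*(½) = -⅘ + 3 = 11/5 ≈ 2.2000)
m(g) = 3*g (m(g) = 2*g + g = 3*g)
(m(C)*y(-3, -3 - 3))*l = ((3*(11/5))*(-3 - 3))*3 = ((33/5)*(-6))*3 = -198/5*3 = -594/5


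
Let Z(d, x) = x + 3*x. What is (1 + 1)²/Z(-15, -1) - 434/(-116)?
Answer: 159/58 ≈ 2.7414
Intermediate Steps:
Z(d, x) = 4*x
(1 + 1)²/Z(-15, -1) - 434/(-116) = (1 + 1)²/((4*(-1))) - 434/(-116) = 2²/(-4) - 434*(-1/116) = 4*(-¼) + 217/58 = -1 + 217/58 = 159/58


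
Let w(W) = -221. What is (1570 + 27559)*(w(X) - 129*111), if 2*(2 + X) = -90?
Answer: -423535660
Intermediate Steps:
X = -47 (X = -2 + (1/2)*(-90) = -2 - 45 = -47)
(1570 + 27559)*(w(X) - 129*111) = (1570 + 27559)*(-221 - 129*111) = 29129*(-221 - 14319) = 29129*(-14540) = -423535660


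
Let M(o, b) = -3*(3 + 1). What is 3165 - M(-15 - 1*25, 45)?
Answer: 3177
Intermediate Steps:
M(o, b) = -12 (M(o, b) = -3*4 = -12)
3165 - M(-15 - 1*25, 45) = 3165 - 1*(-12) = 3165 + 12 = 3177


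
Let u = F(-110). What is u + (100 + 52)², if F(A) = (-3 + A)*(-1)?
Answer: 23217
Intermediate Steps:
F(A) = 3 - A
u = 113 (u = 3 - 1*(-110) = 3 + 110 = 113)
u + (100 + 52)² = 113 + (100 + 52)² = 113 + 152² = 113 + 23104 = 23217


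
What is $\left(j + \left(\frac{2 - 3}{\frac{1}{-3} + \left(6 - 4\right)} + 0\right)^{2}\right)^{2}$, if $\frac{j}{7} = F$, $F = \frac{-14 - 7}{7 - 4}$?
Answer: $\frac{1478656}{625} \approx 2365.8$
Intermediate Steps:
$F = -7$ ($F = - \frac{21}{3} = \left(-21\right) \frac{1}{3} = -7$)
$j = -49$ ($j = 7 \left(-7\right) = -49$)
$\left(j + \left(\frac{2 - 3}{\frac{1}{-3} + \left(6 - 4\right)} + 0\right)^{2}\right)^{2} = \left(-49 + \left(\frac{2 - 3}{\frac{1}{-3} + \left(6 - 4\right)} + 0\right)^{2}\right)^{2} = \left(-49 + \left(- \frac{1}{- \frac{1}{3} + \left(6 - 4\right)} + 0\right)^{2}\right)^{2} = \left(-49 + \left(- \frac{1}{- \frac{1}{3} + 2} + 0\right)^{2}\right)^{2} = \left(-49 + \left(- \frac{1}{\frac{5}{3}} + 0\right)^{2}\right)^{2} = \left(-49 + \left(\left(-1\right) \frac{3}{5} + 0\right)^{2}\right)^{2} = \left(-49 + \left(- \frac{3}{5} + 0\right)^{2}\right)^{2} = \left(-49 + \left(- \frac{3}{5}\right)^{2}\right)^{2} = \left(-49 + \frac{9}{25}\right)^{2} = \left(- \frac{1216}{25}\right)^{2} = \frac{1478656}{625}$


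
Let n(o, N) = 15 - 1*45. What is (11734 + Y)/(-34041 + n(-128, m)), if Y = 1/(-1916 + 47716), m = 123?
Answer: -179139067/520150600 ≈ -0.34440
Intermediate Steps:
Y = 1/45800 ≈ 2.1834e-5
n(o, N) = -30 (n(o, N) = 15 - 45 = -30)
(11734 + Y)/(-34041 + n(-128, m)) = (11734 + 1/45800)/(-34041 - 30) = (537417201/45800)/(-34071) = (537417201/45800)*(-1/34071) = -179139067/520150600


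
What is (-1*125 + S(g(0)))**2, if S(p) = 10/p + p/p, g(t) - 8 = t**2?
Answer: 241081/16 ≈ 15068.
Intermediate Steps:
g(t) = 8 + t**2
S(p) = 1 + 10/p (S(p) = 10/p + 1 = 1 + 10/p)
(-1*125 + S(g(0)))**2 = (-1*125 + (10 + (8 + 0**2))/(8 + 0**2))**2 = (-125 + (10 + (8 + 0))/(8 + 0))**2 = (-125 + (10 + 8)/8)**2 = (-125 + (1/8)*18)**2 = (-125 + 9/4)**2 = (-491/4)**2 = 241081/16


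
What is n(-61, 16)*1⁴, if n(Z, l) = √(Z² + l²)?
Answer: √3977 ≈ 63.063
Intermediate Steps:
n(-61, 16)*1⁴ = √((-61)² + 16²)*1⁴ = √(3721 + 256)*1 = √3977*1 = √3977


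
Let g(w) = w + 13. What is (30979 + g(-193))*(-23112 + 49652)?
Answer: 817405460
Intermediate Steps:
g(w) = 13 + w
(30979 + g(-193))*(-23112 + 49652) = (30979 + (13 - 193))*(-23112 + 49652) = (30979 - 180)*26540 = 30799*26540 = 817405460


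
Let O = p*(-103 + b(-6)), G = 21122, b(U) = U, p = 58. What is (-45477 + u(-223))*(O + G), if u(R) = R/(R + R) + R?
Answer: -676352600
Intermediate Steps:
u(R) = 1/2 + R (u(R) = R/((2*R)) + R = R*(1/(2*R)) + R = 1/2 + R)
O = -6322 (O = 58*(-103 - 6) = 58*(-109) = -6322)
(-45477 + u(-223))*(O + G) = (-45477 + (1/2 - 223))*(-6322 + 21122) = (-45477 - 445/2)*14800 = -91399/2*14800 = -676352600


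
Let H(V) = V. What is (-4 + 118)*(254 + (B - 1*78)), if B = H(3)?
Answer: 20406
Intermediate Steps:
B = 3
(-4 + 118)*(254 + (B - 1*78)) = (-4 + 118)*(254 + (3 - 1*78)) = 114*(254 + (3 - 78)) = 114*(254 - 75) = 114*179 = 20406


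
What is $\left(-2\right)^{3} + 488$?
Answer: $480$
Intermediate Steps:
$\left(-2\right)^{3} + 488 = -8 + 488 = 480$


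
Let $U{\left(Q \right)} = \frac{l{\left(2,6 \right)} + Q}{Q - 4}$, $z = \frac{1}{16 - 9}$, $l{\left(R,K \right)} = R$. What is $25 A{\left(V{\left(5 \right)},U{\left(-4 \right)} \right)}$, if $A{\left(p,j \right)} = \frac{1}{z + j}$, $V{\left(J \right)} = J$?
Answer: $\frac{700}{11} \approx 63.636$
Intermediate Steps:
$z = \frac{1}{7} \approx 0.14286$
$U{\left(Q \right)} = \frac{2 + Q}{-4 + Q}$ ($U{\left(Q \right)} = \frac{2 + Q}{Q - 4} = \frac{2 + Q}{-4 + Q}$)
$A{\left(p,j \right)} = \frac{1}{\frac{1}{7} + j}$
$25 A{\left(V{\left(5 \right)},U{\left(-4 \right)} \right)} = 25 \frac{7}{1 + 7 \frac{2 - 4}{-4 - 4}} = 25 \frac{7}{1 + 7 \frac{1}{-8} \left(-2\right)} = 25 \frac{7}{1 + 7 \left(\left(- \frac{1}{8}\right) \left(-2\right)\right)} = 25 \frac{7}{1 + 7 \cdot \frac{1}{4}} = 25 \frac{7}{1 + \frac{7}{4}} = 25 \frac{7}{\frac{11}{4}} = 25 \cdot 7 \cdot \frac{4}{11} = 25 \cdot \frac{28}{11} = \frac{700}{11}$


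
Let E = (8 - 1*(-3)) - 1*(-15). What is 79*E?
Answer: 2054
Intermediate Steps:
E = 26 (E = (8 + 3) + 15 = 11 + 15 = 26)
79*E = 79*26 = 2054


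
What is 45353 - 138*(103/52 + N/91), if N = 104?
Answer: 8175793/182 ≈ 44922.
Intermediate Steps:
45353 - 138*(103/52 + N/91) = 45353 - 138*(103/52 + 104/91) = 45353 - 138*(103*(1/52) + 104*(1/91)) = 45353 - 138*(103/52 + 8/7) = 45353 - 138*1137/364 = 45353 - 1*78453/182 = 45353 - 78453/182 = 8175793/182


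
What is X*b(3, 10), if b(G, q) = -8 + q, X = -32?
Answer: -64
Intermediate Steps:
X*b(3, 10) = -32*(-8 + 10) = -32*2 = -64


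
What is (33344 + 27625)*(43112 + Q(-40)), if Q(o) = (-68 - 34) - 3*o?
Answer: 2629592970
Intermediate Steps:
Q(o) = -102 - 3*o
(33344 + 27625)*(43112 + Q(-40)) = (33344 + 27625)*(43112 + (-102 - 3*(-40))) = 60969*(43112 + (-102 + 120)) = 60969*(43112 + 18) = 60969*43130 = 2629592970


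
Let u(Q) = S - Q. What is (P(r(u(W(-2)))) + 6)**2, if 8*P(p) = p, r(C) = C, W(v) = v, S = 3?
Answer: 2809/64 ≈ 43.891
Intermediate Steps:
u(Q) = 3 - Q
P(p) = p/8
(P(r(u(W(-2)))) + 6)**2 = ((3 - 1*(-2))/8 + 6)**2 = ((3 + 2)/8 + 6)**2 = ((1/8)*5 + 6)**2 = (5/8 + 6)**2 = (53/8)**2 = 2809/64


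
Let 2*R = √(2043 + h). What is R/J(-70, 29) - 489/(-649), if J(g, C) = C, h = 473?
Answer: 489/649 + √629/29 ≈ 1.6183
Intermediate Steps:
R = √629 (R = √(2043 + 473)/2 = √2516/2 = (2*√629)/2 = √629 ≈ 25.080)
R/J(-70, 29) - 489/(-649) = √629/29 - 489/(-649) = √629*(1/29) - 489*(-1/649) = √629/29 + 489/649 = 489/649 + √629/29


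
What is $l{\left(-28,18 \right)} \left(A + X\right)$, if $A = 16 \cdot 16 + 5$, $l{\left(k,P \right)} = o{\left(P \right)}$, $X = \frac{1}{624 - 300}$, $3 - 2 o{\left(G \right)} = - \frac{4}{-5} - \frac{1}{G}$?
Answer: $\frac{3433339}{11664} \approx 294.35$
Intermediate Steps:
$o{\left(G \right)} = \frac{11}{10} + \frac{1}{2 G}$ ($o{\left(G \right)} = \frac{3}{2} - \frac{- \frac{4}{-5} - \frac{1}{G}}{2} = \frac{3}{2} - \frac{\left(-4\right) \left(- \frac{1}{5}\right) - \frac{1}{G}}{2} = \frac{3}{2} - \frac{\frac{4}{5} - \frac{1}{G}}{2} = \frac{3}{2} - \left(\frac{2}{5} - \frac{1}{2 G}\right) = \frac{11}{10} + \frac{1}{2 G}$)
$X = \frac{1}{324} \approx 0.0030864$
$l{\left(k,P \right)} = \frac{5 + 11 P}{10 P}$
$A = 261$ ($A = 256 + 5 = 261$)
$l{\left(-28,18 \right)} \left(A + X\right) = \frac{5 + 11 \cdot 18}{10 \cdot 18} \left(261 + \frac{1}{324}\right) = \frac{1}{10} \cdot \frac{1}{18} \left(5 + 198\right) \frac{84565}{324} = \frac{1}{10} \cdot \frac{1}{18} \cdot 203 \cdot \frac{84565}{324} = \frac{203}{180} \cdot \frac{84565}{324} = \frac{3433339}{11664}$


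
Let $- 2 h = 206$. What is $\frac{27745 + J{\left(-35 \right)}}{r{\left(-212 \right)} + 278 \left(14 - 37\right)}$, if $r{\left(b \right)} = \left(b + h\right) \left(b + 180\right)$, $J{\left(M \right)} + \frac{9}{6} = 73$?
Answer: $\frac{55633}{7372} \approx 7.5465$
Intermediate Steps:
$h = -103$ ($h = \left(- \frac{1}{2}\right) 206 = -103$)
$J{\left(M \right)} = \frac{143}{2}$ ($J{\left(M \right)} = - \frac{3}{2} + 73 = \frac{143}{2}$)
$r{\left(b \right)} = \left(-103 + b\right) \left(180 + b\right)$ ($r{\left(b \right)} = \left(b - 103\right) \left(b + 180\right) = \left(-103 + b\right) \left(180 + b\right)$)
$\frac{27745 + J{\left(-35 \right)}}{r{\left(-212 \right)} + 278 \left(14 - 37\right)} = \frac{27745 + \frac{143}{2}}{\left(-18540 + \left(-212\right)^{2} + 77 \left(-212\right)\right) + 278 \left(14 - 37\right)} = \frac{55633}{2 \left(\left(-18540 + 44944 - 16324\right) + 278 \left(14 - 37\right)\right)} = \frac{55633}{2 \left(10080 + 278 \left(-23\right)\right)} = \frac{55633}{2 \left(10080 - 6394\right)} = \frac{55633}{2 \cdot 3686} = \frac{55633}{2} \cdot \frac{1}{3686} = \frac{55633}{7372}$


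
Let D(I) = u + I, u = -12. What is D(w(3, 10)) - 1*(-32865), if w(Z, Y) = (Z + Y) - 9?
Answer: 32857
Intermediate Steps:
w(Z, Y) = -9 + Y + Z (w(Z, Y) = (Y + Z) - 9 = -9 + Y + Z)
D(I) = -12 + I
D(w(3, 10)) - 1*(-32865) = (-12 + (-9 + 10 + 3)) - 1*(-32865) = (-12 + 4) + 32865 = -8 + 32865 = 32857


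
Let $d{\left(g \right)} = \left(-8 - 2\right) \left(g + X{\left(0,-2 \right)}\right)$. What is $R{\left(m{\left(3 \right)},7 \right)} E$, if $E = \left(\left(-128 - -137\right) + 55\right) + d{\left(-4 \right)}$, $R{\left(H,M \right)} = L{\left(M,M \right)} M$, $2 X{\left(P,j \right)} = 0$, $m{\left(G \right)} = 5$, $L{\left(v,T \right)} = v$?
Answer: $5096$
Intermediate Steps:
$X{\left(P,j \right)} = 0$ ($X{\left(P,j \right)} = \frac{1}{2} \cdot 0 = 0$)
$R{\left(H,M \right)} = M^{2}$ ($R{\left(H,M \right)} = M M = M^{2}$)
$d{\left(g \right)} = - 10 g$ ($d{\left(g \right)} = \left(-8 - 2\right) \left(g + 0\right) = - 10 g$)
$E = 104$ ($E = \left(\left(-128 - -137\right) + 55\right) - -40 = \left(\left(-128 + 137\right) + 55\right) + 40 = \left(9 + 55\right) + 40 = 64 + 40 = 104$)
$R{\left(m{\left(3 \right)},7 \right)} E = 7^{2} \cdot 104 = 49 \cdot 104 = 5096$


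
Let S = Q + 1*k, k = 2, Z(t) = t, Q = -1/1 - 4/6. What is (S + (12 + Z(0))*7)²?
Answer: 64009/9 ≈ 7112.1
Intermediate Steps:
Q = -5/3 (Q = -1*1 - 4*⅙ = -1 - ⅔ = -5/3 ≈ -1.6667)
S = ⅓ (S = -5/3 + 1*2 = -5/3 + 2 = ⅓ ≈ 0.33333)
(S + (12 + Z(0))*7)² = (⅓ + (12 + 0)*7)² = (⅓ + 12*7)² = (⅓ + 84)² = (253/3)² = 64009/9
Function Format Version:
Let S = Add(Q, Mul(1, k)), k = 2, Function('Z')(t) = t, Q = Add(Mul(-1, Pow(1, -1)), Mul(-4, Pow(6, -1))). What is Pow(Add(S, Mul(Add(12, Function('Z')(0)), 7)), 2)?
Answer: Rational(64009, 9) ≈ 7112.1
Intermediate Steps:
Q = Rational(-5, 3) (Q = Add(Mul(-1, 1), Mul(-4, Rational(1, 6))) = Add(-1, Rational(-2, 3)) = Rational(-5, 3) ≈ -1.6667)
S = Rational(1, 3) (S = Add(Rational(-5, 3), Mul(1, 2)) = Add(Rational(-5, 3), 2) = Rational(1, 3) ≈ 0.33333)
Pow(Add(S, Mul(Add(12, Function('Z')(0)), 7)), 2) = Pow(Add(Rational(1, 3), Mul(Add(12, 0), 7)), 2) = Pow(Add(Rational(1, 3), Mul(12, 7)), 2) = Pow(Add(Rational(1, 3), 84), 2) = Pow(Rational(253, 3), 2) = Rational(64009, 9)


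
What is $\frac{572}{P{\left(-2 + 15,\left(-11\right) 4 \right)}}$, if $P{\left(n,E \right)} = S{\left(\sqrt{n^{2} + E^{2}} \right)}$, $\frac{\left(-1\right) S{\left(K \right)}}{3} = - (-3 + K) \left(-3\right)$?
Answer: $- \frac{143}{1572} - \frac{143 \sqrt{2105}}{4716} \approx -1.4822$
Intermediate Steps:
$S{\left(K \right)} = 27 - 9 K$ ($S{\left(K \right)} = - 3 - (-3 + K) \left(-3\right) = - 3 \left(3 - K\right) \left(-3\right) = - 3 \left(-9 + 3 K\right) = 27 - 9 K$)
$P{\left(n,E \right)} = 27 - 9 \sqrt{E^{2} + n^{2}}$ ($P{\left(n,E \right)} = 27 - 9 \sqrt{n^{2} + E^{2}} = 27 - 9 \sqrt{E^{2} + n^{2}}$)
$\frac{572}{P{\left(-2 + 15,\left(-11\right) 4 \right)}} = \frac{572}{27 - 9 \sqrt{\left(\left(-11\right) 4\right)^{2} + \left(-2 + 15\right)^{2}}} = \frac{572}{27 - 9 \sqrt{\left(-44\right)^{2} + 13^{2}}} = \frac{572}{27 - 9 \sqrt{1936 + 169}} = \frac{572}{27 - 9 \sqrt{2105}}$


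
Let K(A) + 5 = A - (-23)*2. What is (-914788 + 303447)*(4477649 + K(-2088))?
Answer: -2736119002282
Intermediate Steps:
K(A) = 41 + A (K(A) = -5 + (A - (-23)*2) = -5 + (A - 1*(-46)) = -5 + (A + 46) = -5 + (46 + A) = 41 + A)
(-914788 + 303447)*(4477649 + K(-2088)) = (-914788 + 303447)*(4477649 + (41 - 2088)) = -611341*(4477649 - 2047) = -611341*4475602 = -2736119002282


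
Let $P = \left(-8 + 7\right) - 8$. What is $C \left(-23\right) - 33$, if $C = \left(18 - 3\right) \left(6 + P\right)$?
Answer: $1002$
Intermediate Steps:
$P = -9$ ($P = -1 - 8 = -9$)
$C = -45$ ($C = \left(18 - 3\right) \left(6 - 9\right) = 15 \left(-3\right) = -45$)
$C \left(-23\right) - 33 = \left(-45\right) \left(-23\right) - 33 = 1035 - 33 = 1002$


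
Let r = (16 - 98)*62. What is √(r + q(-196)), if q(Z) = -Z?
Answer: 2*I*√1222 ≈ 69.914*I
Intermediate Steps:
r = -5084 (r = -82*62 = -5084)
√(r + q(-196)) = √(-5084 - 1*(-196)) = √(-5084 + 196) = √(-4888) = 2*I*√1222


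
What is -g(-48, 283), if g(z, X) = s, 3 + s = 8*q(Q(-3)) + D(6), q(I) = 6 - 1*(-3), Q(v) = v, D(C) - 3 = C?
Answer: -78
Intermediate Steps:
D(C) = 3 + C
q(I) = 9 (q(I) = 6 + 3 = 9)
s = 78 (s = -3 + (8*9 + (3 + 6)) = -3 + (72 + 9) = -3 + 81 = 78)
g(z, X) = 78
-g(-48, 283) = -1*78 = -78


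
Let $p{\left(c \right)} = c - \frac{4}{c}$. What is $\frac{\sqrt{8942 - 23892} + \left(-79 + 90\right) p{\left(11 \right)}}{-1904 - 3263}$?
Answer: $- \frac{117}{5167} - \frac{5 i \sqrt{598}}{5167} \approx -0.022644 - 0.023664 i$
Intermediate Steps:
$\frac{\sqrt{8942 - 23892} + \left(-79 + 90\right) p{\left(11 \right)}}{-1904 - 3263} = \frac{\sqrt{8942 - 23892} + \left(-79 + 90\right) \left(11 - \frac{4}{11}\right)}{-1904 - 3263} = \frac{\sqrt{-14950} + 11 \left(11 - \frac{4}{11}\right)}{-5167} = \left(5 i \sqrt{598} + 11 \left(11 - \frac{4}{11}\right)\right) \left(- \frac{1}{5167}\right) = \left(5 i \sqrt{598} + 11 \cdot \frac{117}{11}\right) \left(- \frac{1}{5167}\right) = \left(5 i \sqrt{598} + 117\right) \left(- \frac{1}{5167}\right) = \left(117 + 5 i \sqrt{598}\right) \left(- \frac{1}{5167}\right) = - \frac{117}{5167} - \frac{5 i \sqrt{598}}{5167}$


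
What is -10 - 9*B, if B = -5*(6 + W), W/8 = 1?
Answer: 620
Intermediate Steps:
W = 8 (W = 8*1 = 8)
B = -70 (B = -5*(6 + 8) = -5*14 = -70)
-10 - 9*B = -10 - 9*(-70) = -10 + 630 = 620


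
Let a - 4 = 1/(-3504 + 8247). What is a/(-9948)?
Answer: -18973/47183364 ≈ -0.00040211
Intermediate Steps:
a = 18973/4743 (a = 4 + 1/(-3504 + 8247) = 4 + 1/4743 = 18973/4743 ≈ 4.0002)
a/(-9948) = (18973/4743)/(-9948) = (18973/4743)*(-1/9948) = -18973/47183364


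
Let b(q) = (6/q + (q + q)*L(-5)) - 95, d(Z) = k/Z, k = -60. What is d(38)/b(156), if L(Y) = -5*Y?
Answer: -260/1268763 ≈ -0.00020492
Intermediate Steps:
d(Z) = -60/Z
b(q) = -95 + 6/q + 50*q (b(q) = (6/q + (q + q)*(-5*(-5))) - 95 = (6/q + (2*q)*25) - 95 = (6/q + 50*q) - 95 = -95 + 6/q + 50*q)
d(38)/b(156) = (-60/38)/(-95 + 6/156 + 50*156) = (-60*1/38)/(-95 + 6*(1/156) + 7800) = -30/(19*(-95 + 1/26 + 7800)) = -30/(19*200331/26) = -30/19*26/200331 = -260/1268763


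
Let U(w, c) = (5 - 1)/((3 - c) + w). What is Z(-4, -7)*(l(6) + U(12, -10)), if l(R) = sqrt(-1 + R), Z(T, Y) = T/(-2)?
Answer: 8/25 + 2*sqrt(5) ≈ 4.7921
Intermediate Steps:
Z(T, Y) = -T/2
U(w, c) = 4/(3 + w - c)
Z(-4, -7)*(l(6) + U(12, -10)) = (-1/2*(-4))*(sqrt(-1 + 6) + 4/(3 + 12 - 1*(-10))) = 2*(sqrt(5) + 4/(3 + 12 + 10)) = 2*(sqrt(5) + 4/25) = 2*(4/25 + sqrt(5)) = 8/25 + 2*sqrt(5)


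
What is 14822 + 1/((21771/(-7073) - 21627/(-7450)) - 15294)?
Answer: 11945182672173088/805908968079 ≈ 14822.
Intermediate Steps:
14822 + 1/((21771/(-7073) - 21627/(-7450)) - 15294) = 14822 + 1/((21771*(-1/7073) - 21627*(-1/7450)) - 15294) = 14822 + 1/((-21771/7073 + 21627/7450) - 15294) = 14822 + 1/(-9226179/52693850 - 15294) = 14822 + 1/(-805908968079/52693850) = 14822 - 52693850/805908968079 = 11945182672173088/805908968079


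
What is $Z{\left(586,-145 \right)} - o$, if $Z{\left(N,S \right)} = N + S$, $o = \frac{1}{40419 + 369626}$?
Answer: $\frac{180829844}{410045} \approx 441.0$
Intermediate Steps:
$o = \frac{1}{410045} \approx 2.4388 \cdot 10^{-6}$
$Z{\left(586,-145 \right)} - o = \left(586 - 145\right) - \frac{1}{410045} = 441 - \frac{1}{410045} = \frac{180829844}{410045}$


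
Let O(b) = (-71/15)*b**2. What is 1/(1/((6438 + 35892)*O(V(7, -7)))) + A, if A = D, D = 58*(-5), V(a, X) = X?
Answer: -9818028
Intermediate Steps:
D = -290
O(b) = -71*b**2/15 (O(b) = (-71*1/15)*b**2 = -71*b**2/15)
A = -290
1/(1/((6438 + 35892)*O(V(7, -7)))) + A = 1/(1/((6438 + 35892)*((-71/15*(-7)**2)))) - 290 = 1/(1/(42330*((-71/15*49)))) - 290 = 1/(1/(42330*(-3479/15))) - 290 = 1/((1/42330)*(-15/3479)) - 290 = 1/(-1/9817738) - 290 = -9817738 - 290 = -9818028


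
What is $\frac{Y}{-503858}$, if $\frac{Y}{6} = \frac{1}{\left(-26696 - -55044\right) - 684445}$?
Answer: $\frac{1}{55096620371} \approx 1.815 \cdot 10^{-11}$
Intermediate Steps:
$Y = - \frac{2}{218699}$ ($Y = \frac{6}{\left(-26696 - -55044\right) - 684445} = \frac{6}{\left(-26696 + 55044\right) - 684445} = \frac{6}{28348 - 684445} = \frac{6}{-656097} = 6 \left(- \frac{1}{656097}\right) = - \frac{2}{218699} \approx -9.145 \cdot 10^{-6}$)
$\frac{Y}{-503858} = - \frac{2}{218699 \left(-503858\right)} = \left(- \frac{2}{218699}\right) \left(- \frac{1}{503858}\right) = \frac{1}{55096620371}$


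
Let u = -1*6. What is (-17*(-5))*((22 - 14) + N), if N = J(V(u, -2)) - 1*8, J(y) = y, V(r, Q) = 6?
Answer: 510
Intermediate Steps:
u = -6
N = -2 (N = 6 - 1*8 = 6 - 8 = -2)
(-17*(-5))*((22 - 14) + N) = (-17*(-5))*((22 - 14) - 2) = 85*(8 - 2) = 85*6 = 510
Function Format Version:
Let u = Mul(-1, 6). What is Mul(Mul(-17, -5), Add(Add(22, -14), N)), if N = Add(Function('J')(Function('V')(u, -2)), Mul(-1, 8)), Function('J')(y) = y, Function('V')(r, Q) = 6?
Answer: 510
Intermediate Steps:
u = -6
N = -2 (N = Add(6, Mul(-1, 8)) = Add(6, -8) = -2)
Mul(Mul(-17, -5), Add(Add(22, -14), N)) = Mul(Mul(-17, -5), Add(Add(22, -14), -2)) = Mul(85, Add(8, -2)) = Mul(85, 6) = 510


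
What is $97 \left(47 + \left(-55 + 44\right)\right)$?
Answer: $3492$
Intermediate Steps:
$97 \left(47 + \left(-55 + 44\right)\right) = 97 \left(47 - 11\right) = 97 \cdot 36 = 3492$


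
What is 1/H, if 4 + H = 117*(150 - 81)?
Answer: 1/8069 ≈ 0.00012393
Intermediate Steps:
H = 8069 (H = -4 + 117*(150 - 81) = -4 + 117*69 = -4 + 8073 = 8069)
1/H = 1/8069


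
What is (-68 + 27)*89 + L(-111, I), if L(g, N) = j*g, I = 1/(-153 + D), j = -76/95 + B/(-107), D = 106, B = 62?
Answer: -1870297/535 ≈ -3495.9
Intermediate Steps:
j = -738/535 (j = -76/95 + 62/(-107) = -76*1/95 + 62*(-1/107) = -⅘ - 62/107 = -738/535 ≈ -1.3794)
I = -1/47 (I = 1/(-153 + 106) = 1/(-47) = -1/47 ≈ -0.021277)
L(g, N) = -738*g/535
(-68 + 27)*89 + L(-111, I) = (-68 + 27)*89 - 738/535*(-111) = -41*89 + 81918/535 = -3649 + 81918/535 = -1870297/535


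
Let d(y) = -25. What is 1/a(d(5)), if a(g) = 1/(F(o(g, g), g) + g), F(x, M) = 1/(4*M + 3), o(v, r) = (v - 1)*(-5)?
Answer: -2426/97 ≈ -25.010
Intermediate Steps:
o(v, r) = 5 - 5*v (o(v, r) = (-1 + v)*(-5) = 5 - 5*v)
F(x, M) = 1/(3 + 4*M)
a(g) = 1/(g + 1/(3 + 4*g)) (a(g) = 1/(1/(3 + 4*g) + g) = 1/(g + 1/(3 + 4*g)))
1/a(d(5)) = 1/((3 + 4*(-25))/(1 - 25*(3 + 4*(-25)))) = 1/((3 - 100)/(1 - 25*(3 - 100))) = 1/(-97/(1 - 25*(-97))) = 1/(-97/(1 + 2425)) = 1/(-97/2426) = -2426/97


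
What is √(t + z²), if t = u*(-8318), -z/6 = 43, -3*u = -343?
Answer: I*√7960146/3 ≈ 940.46*I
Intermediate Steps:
u = 343/3 (u = -⅓*(-343) = 343/3 ≈ 114.33)
z = -258 (z = -6*43 = -258)
t = -2853074/3 (t = (343/3)*(-8318) = -2853074/3 ≈ -9.5103e+5)
√(t + z²) = √(-2853074/3 + (-258)²) = √(-2853074/3 + 66564) = √(-2653382/3) = I*√7960146/3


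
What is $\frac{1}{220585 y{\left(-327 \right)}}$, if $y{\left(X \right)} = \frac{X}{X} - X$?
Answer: $\frac{1}{72351880} \approx 1.3821 \cdot 10^{-8}$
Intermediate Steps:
$y{\left(X \right)} = 1 - X$
$\frac{1}{220585 y{\left(-327 \right)}} = \frac{1}{220585 \left(1 - -327\right)} = \frac{1}{220585 \left(1 + 327\right)} = \frac{1}{220585 \cdot 328} = \frac{1}{220585} \cdot \frac{1}{328} = \frac{1}{72351880}$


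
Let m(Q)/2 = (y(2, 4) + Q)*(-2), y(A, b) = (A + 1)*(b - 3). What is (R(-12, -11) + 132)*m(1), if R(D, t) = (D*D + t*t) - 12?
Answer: -6160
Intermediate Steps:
R(D, t) = -12 + D**2 + t**2 (R(D, t) = (D**2 + t**2) - 12 = -12 + D**2 + t**2)
y(A, b) = (1 + A)*(-3 + b)
m(Q) = -12 - 4*Q (m(Q) = 2*(((-3 + 4 - 3*2 + 2*4) + Q)*(-2)) = 2*(((-3 + 4 - 6 + 8) + Q)*(-2)) = 2*((3 + Q)*(-2)) = 2*(-6 - 2*Q) = -12 - 4*Q)
(R(-12, -11) + 132)*m(1) = ((-12 + (-12)**2 + (-11)**2) + 132)*(-12 - 4*1) = ((-12 + 144 + 121) + 132)*(-12 - 4) = (253 + 132)*(-16) = 385*(-16) = -6160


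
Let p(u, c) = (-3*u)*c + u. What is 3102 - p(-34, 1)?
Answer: 3034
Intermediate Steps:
p(u, c) = u - 3*c*u (p(u, c) = -3*c*u + u = u - 3*c*u)
3102 - p(-34, 1) = 3102 - (-34)*(1 - 3*1) = 3102 - (-34)*(1 - 3) = 3102 - (-34)*(-2) = 3102 - 1*68 = 3102 - 68 = 3034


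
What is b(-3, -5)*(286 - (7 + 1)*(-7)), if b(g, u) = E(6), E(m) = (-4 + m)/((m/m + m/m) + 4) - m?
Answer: -1938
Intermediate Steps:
E(m) = -⅔ - 5*m/6 (E(m) = (-4 + m)/((1 + 1) + 4) - m = (-4 + m)/(2 + 4) - m = (-4 + m)/6 - m = (-4 + m)*(⅙) - m = (-⅔ + m/6) - m = -⅔ - 5*m/6)
b(g, u) = -17/3 (b(g, u) = -⅔ - ⅚*6 = -⅔ - 5 = -17/3)
b(-3, -5)*(286 - (7 + 1)*(-7)) = -17*(286 - (7 + 1)*(-7))/3 = -17*(286 - 8*(-7))/3 = -17*(286 - 1*(-56))/3 = -17*(286 + 56)/3 = -17/3*342 = -1938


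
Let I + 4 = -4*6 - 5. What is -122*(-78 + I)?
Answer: 13542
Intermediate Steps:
I = -33 (I = -4 + (-4*6 - 5) = -4 + (-24 - 5) = -4 - 29 = -33)
-122*(-78 + I) = -122*(-78 - 33) = -122*(-111) = 13542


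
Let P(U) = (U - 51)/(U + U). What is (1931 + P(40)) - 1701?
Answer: 18389/80 ≈ 229.86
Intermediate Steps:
P(U) = (-51 + U)/(2*U) (P(U) = (-51 + U)/((2*U)) = (-51 + U)*(1/(2*U)) = (-51 + U)/(2*U))
(1931 + P(40)) - 1701 = (1931 + (½)*(-51 + 40)/40) - 1701 = (1931 + (½)*(1/40)*(-11)) - 1701 = (1931 - 11/80) - 1701 = 154469/80 - 1701 = 18389/80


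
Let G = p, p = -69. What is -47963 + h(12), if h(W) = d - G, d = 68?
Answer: -47826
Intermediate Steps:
G = -69
h(W) = 137 (h(W) = 68 - 1*(-69) = 68 + 69 = 137)
-47963 + h(12) = -47963 + 137 = -47826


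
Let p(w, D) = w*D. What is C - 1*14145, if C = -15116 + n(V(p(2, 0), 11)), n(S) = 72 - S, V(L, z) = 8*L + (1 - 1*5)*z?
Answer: -29145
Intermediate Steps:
p(w, D) = D*w
V(L, z) = -4*z + 8*L (V(L, z) = 8*L + (1 - 5)*z = 8*L - 4*z = -4*z + 8*L)
C = -15000 (C = -15116 + (72 - (-4*11 + 8*(0*2))) = -15116 + (72 - (-44 + 8*0)) = -15116 + (72 - (-44 + 0)) = -15116 + (72 - 1*(-44)) = -15116 + (72 + 44) = -15116 + 116 = -15000)
C - 1*14145 = -15000 - 1*14145 = -15000 - 14145 = -29145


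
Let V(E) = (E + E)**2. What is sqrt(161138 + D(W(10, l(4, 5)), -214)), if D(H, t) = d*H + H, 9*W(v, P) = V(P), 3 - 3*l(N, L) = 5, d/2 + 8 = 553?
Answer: sqrt(13069634)/9 ≈ 401.69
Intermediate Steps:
d = 1090 (d = -16 + 2*553 = -16 + 1106 = 1090)
l(N, L) = -2/3 (l(N, L) = 1 - 1/3*5 = 1 - 5/3 = -2/3)
V(E) = 4*E**2 (V(E) = (2*E)**2 = 4*E**2)
W(v, P) = 4*P**2/9 (W(v, P) = (4*P**2)/9 = 4*P**2/9)
D(H, t) = 1091*H (D(H, t) = 1090*H + H = 1091*H)
sqrt(161138 + D(W(10, l(4, 5)), -214)) = sqrt(161138 + 1091*(4*(-2/3)**2/9)) = sqrt(161138 + 1091*((4/9)*(4/9))) = sqrt(161138 + 1091*(16/81)) = sqrt(161138 + 17456/81) = sqrt(13069634/81) = sqrt(13069634)/9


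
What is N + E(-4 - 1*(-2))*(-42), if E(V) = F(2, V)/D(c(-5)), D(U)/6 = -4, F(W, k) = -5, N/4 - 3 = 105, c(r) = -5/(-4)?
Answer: 1693/4 ≈ 423.25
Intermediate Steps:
c(r) = 5/4 (c(r) = -5*(-¼) = 5/4)
N = 432 (N = 12 + 4*105 = 12 + 420 = 432)
D(U) = -24 (D(U) = 6*(-4) = -24)
E(V) = 5/24 (E(V) = -5/(-24) = -5*(-1/24) = 5/24)
N + E(-4 - 1*(-2))*(-42) = 432 + (5/24)*(-42) = 432 - 35/4 = 1693/4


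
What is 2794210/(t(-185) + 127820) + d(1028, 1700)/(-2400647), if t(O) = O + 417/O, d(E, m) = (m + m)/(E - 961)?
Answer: 41572243573860725/1898921242751121 ≈ 21.893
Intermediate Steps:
d(E, m) = 2*m/(-961 + E) (d(E, m) = (2*m)/(-961 + E) = 2*m/(-961 + E))
2794210/(t(-185) + 127820) + d(1028, 1700)/(-2400647) = 2794210/((-185 + 417/(-185)) + 127820) + (2*1700/(-961 + 1028))/(-2400647) = 2794210/((-185 + 417*(-1/185)) + 127820) + (2*1700/67)*(-1/2400647) = 2794210/((-185 - 417/185) + 127820) + (2*1700*(1/67))*(-1/2400647) = 2794210/(-34642/185 + 127820) + (3400/67)*(-1/2400647) = 2794210/(23612058/185) - 3400/160843349 = 2794210*(185/23612058) - 3400/160843349 = 258464425/11806029 - 3400/160843349 = 41572243573860725/1898921242751121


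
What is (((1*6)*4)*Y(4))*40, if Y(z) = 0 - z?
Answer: -3840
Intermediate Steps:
Y(z) = -z
(((1*6)*4)*Y(4))*40 = (((1*6)*4)*(-1*4))*40 = ((6*4)*(-4))*40 = (24*(-4))*40 = -96*40 = -3840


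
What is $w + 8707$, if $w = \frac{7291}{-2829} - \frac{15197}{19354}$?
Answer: $\frac{20719374745}{2380542} \approx 8703.6$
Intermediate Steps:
$w = - \frac{8004449}{2380542}$ ($w = 7291 \left(- \frac{1}{2829}\right) - \frac{15197}{19354} = - \frac{317}{123} - \frac{15197}{19354} = - \frac{8004449}{2380542} \approx -3.3624$)
$w + 8707 = - \frac{8004449}{2380542} + 8707 = \frac{20719374745}{2380542}$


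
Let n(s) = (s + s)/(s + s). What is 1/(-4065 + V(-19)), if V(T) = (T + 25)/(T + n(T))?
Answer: -3/12196 ≈ -0.00024598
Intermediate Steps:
n(s) = 1 (n(s) = (2*s)/((2*s)) = (2*s)*(1/(2*s)) = 1)
V(T) = (25 + T)/(1 + T) (V(T) = (T + 25)/(T + 1) = (25 + T)/(1 + T))
1/(-4065 + V(-19)) = 1/(-4065 + (25 - 19)/(1 - 19)) = 1/(-4065 + 6/(-18)) = 1/(-4065 - 1/18*6) = 1/(-4065 - ⅓) = 1/(-12196/3) = -3/12196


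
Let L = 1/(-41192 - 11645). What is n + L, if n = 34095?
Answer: 1801477514/52837 ≈ 34095.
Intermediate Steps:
L = -1/52837 (L = 1/(-52837) = -1/52837 ≈ -1.8926e-5)
n + L = 34095 - 1/52837 = 1801477514/52837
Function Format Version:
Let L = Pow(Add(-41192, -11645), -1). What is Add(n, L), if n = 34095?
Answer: Rational(1801477514, 52837) ≈ 34095.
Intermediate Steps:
L = Rational(-1, 52837) (L = Pow(-52837, -1) = Rational(-1, 52837) ≈ -1.8926e-5)
Add(n, L) = Add(34095, Rational(-1, 52837)) = Rational(1801477514, 52837)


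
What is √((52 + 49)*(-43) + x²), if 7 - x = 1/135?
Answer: I*√78260039/135 ≈ 65.529*I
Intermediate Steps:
x = 944/135 (x = 7 - 1/135 = 944/135 ≈ 6.9926)
√((52 + 49)*(-43) + x²) = √((52 + 49)*(-43) + (944/135)²) = √(101*(-43) + 891136/18225) = √(-4343 + 891136/18225) = √(-78260039/18225) = I*√78260039/135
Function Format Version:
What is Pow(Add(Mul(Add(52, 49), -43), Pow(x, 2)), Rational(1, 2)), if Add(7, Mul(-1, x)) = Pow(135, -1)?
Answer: Mul(Rational(1, 135), I, Pow(78260039, Rational(1, 2))) ≈ Mul(65.529, I)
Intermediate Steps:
x = Rational(944, 135) (x = Add(7, Mul(-1, Pow(135, -1))) = Add(7, Mul(-1, Rational(1, 135))) = Add(7, Rational(-1, 135)) = Rational(944, 135) ≈ 6.9926)
Pow(Add(Mul(Add(52, 49), -43), Pow(x, 2)), Rational(1, 2)) = Pow(Add(Mul(Add(52, 49), -43), Pow(Rational(944, 135), 2)), Rational(1, 2)) = Pow(Add(Mul(101, -43), Rational(891136, 18225)), Rational(1, 2)) = Pow(Add(-4343, Rational(891136, 18225)), Rational(1, 2)) = Pow(Rational(-78260039, 18225), Rational(1, 2)) = Mul(Rational(1, 135), I, Pow(78260039, Rational(1, 2)))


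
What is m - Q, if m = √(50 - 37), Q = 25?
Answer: -25 + √13 ≈ -21.394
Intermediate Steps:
m = √13 ≈ 3.6056
m - Q = √13 - 1*25 = √13 - 25 = -25 + √13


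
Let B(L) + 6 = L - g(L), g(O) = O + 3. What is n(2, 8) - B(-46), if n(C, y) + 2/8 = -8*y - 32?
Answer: -349/4 ≈ -87.250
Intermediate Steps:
n(C, y) = -129/4 - 8*y (n(C, y) = -1/4 + (-8*y - 32) = -1/4 + (-32 - 8*y) = -129/4 - 8*y)
g(O) = 3 + O
B(L) = -9 (B(L) = -6 + (L - (3 + L)) = -6 + (L + (-3 - L)) = -6 - 3 = -9)
n(2, 8) - B(-46) = (-129/4 - 8*8) - 1*(-9) = (-129/4 - 64) + 9 = -385/4 + 9 = -349/4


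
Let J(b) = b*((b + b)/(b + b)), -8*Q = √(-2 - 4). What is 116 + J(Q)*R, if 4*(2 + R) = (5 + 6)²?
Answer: 116 - 113*I*√6/32 ≈ 116.0 - 8.6498*I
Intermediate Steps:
Q = -I*√6/8 (Q = -√(-2 - 4)/8 = -I*√6/8 ≈ -0.30619*I)
J(b) = b (J(b) = b*((2*b)/((2*b))) = b*((2*b)*(1/(2*b))) = b*1 = b)
R = 113/4 (R = -2 + (5 + 6)²/4 = -2 + (¼)*11² = -2 + (¼)*121 = -2 + 121/4 = 113/4 ≈ 28.250)
116 + J(Q)*R = 116 - I*√6/8*(113/4) = 116 - 113*I*√6/32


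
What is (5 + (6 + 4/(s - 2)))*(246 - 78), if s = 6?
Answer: 2016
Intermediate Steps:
(5 + (6 + 4/(s - 2)))*(246 - 78) = (5 + (6 + 4/(6 - 2)))*(246 - 78) = (5 + (6 + 4/4))*168 = (5 + (6 + (¼)*4))*168 = (5 + (6 + 1))*168 = (5 + 7)*168 = 12*168 = 2016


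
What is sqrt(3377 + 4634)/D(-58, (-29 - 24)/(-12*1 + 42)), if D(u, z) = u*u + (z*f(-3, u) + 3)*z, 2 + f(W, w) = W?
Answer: 180*sqrt(8011)/601757 ≈ 0.026773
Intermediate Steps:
f(W, w) = -2 + W
D(u, z) = u**2 + z*(3 - 5*z) (D(u, z) = u*u + (z*(-2 - 3) + 3)*z = u**2 + (z*(-5) + 3)*z = u**2 + (-5*z + 3)*z = u**2 + (3 - 5*z)*z = u**2 + z*(3 - 5*z))
sqrt(3377 + 4634)/D(-58, (-29 - 24)/(-12*1 + 42)) = sqrt(3377 + 4634)/((-58)**2 - 5*(-29 - 24)**2/(-12*1 + 42)**2 + 3*((-29 - 24)/(-12*1 + 42))) = sqrt(8011)/(3364 - 5*2809/(-12 + 42)**2 + 3*(-53/(-12 + 42))) = sqrt(8011)/(3364 - 5*(-53/30)**2 + 3*(-53/30)) = sqrt(8011)/(3364 - 5*2809/900 - 53/10) = sqrt(8011)/(3364 - 2809/180 - 53/10) = sqrt(8011)/(601757/180) = sqrt(8011)*(180/601757) = 180*sqrt(8011)/601757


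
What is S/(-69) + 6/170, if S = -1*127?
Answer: 11002/5865 ≈ 1.8759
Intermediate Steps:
S = -127
S/(-69) + 6/170 = -127/(-69) + 6/170 = -127*(-1/69) + 6*(1/170) = 127/69 + 3/85 = 11002/5865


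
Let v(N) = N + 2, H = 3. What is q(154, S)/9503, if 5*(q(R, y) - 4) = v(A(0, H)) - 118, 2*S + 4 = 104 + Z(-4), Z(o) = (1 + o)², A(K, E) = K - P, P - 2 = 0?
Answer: -98/47515 ≈ -0.0020625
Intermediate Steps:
P = 2 (P = 2 + 0 = 2)
A(K, E) = -2 + K (A(K, E) = K - 1*2 = K - 2 = -2 + K)
v(N) = 2 + N
S = 109/2 (S = -2 + (104 + (1 - 4)²)/2 = -2 + (104 + (-3)²)/2 = -2 + (104 + 9)/2 = -2 + (½)*113 = -2 + 113/2 = 109/2 ≈ 54.500)
q(R, y) = -98/5 (q(R, y) = 4 + ((2 + (-2 + 0)) - 118)/5 = 4 + ((2 - 2) - 118)/5 = 4 + (0 - 118)/5 = 4 + (⅕)*(-118) = 4 - 118/5 = -98/5)
q(154, S)/9503 = -98/5/9503 = -98/5*1/9503 = -98/47515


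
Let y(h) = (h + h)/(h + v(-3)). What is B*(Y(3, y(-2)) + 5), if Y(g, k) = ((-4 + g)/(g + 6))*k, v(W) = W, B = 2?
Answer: 442/45 ≈ 9.8222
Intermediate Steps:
y(h) = 2*h/(-3 + h) (y(h) = (h + h)/(h - 3) = (2*h)/(-3 + h) = 2*h/(-3 + h))
Y(g, k) = k*(-4 + g)/(6 + g) (Y(g, k) = ((-4 + g)/(6 + g))*k = k*(-4 + g)/(6 + g))
B*(Y(3, y(-2)) + 5) = 2*((2*(-2)/(-3 - 2))*(-4 + 3)/(6 + 3) + 5) = 2*((2*(-2)/(-5))*(-1)/9 + 5) = 2*((2*(-2)*(-1/5))*(1/9)*(-1) + 5) = 2*((4/5)*(1/9)*(-1) + 5) = 2*(-4/45 + 5) = 2*(221/45) = 442/45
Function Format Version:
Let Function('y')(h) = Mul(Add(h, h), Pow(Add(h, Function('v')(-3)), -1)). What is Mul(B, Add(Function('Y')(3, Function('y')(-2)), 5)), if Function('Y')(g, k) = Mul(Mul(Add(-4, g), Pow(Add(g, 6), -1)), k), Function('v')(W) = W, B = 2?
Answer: Rational(442, 45) ≈ 9.8222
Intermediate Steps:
Function('y')(h) = Mul(2, h, Pow(Add(-3, h), -1)) (Function('y')(h) = Mul(Add(h, h), Pow(Add(h, -3), -1)) = Mul(Mul(2, h), Pow(Add(-3, h), -1)) = Mul(2, h, Pow(Add(-3, h), -1)))
Function('Y')(g, k) = Mul(k, Pow(Add(6, g), -1), Add(-4, g)) (Function('Y')(g, k) = Mul(Mul(Add(-4, g), Pow(Add(6, g), -1)), k) = Mul(Mul(Pow(Add(6, g), -1), Add(-4, g)), k) = Mul(k, Pow(Add(6, g), -1), Add(-4, g)))
Mul(B, Add(Function('Y')(3, Function('y')(-2)), 5)) = Mul(2, Add(Mul(Mul(2, -2, Pow(Add(-3, -2), -1)), Pow(Add(6, 3), -1), Add(-4, 3)), 5)) = Mul(2, Add(Mul(Mul(2, -2, Pow(-5, -1)), Pow(9, -1), -1), 5)) = Mul(2, Add(Mul(Mul(2, -2, Rational(-1, 5)), Rational(1, 9), -1), 5)) = Mul(2, Add(Mul(Rational(4, 5), Rational(1, 9), -1), 5)) = Mul(2, Add(Rational(-4, 45), 5)) = Mul(2, Rational(221, 45)) = Rational(442, 45)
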